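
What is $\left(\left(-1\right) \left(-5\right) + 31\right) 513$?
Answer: $18468$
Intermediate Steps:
$\left(\left(-1\right) \left(-5\right) + 31\right) 513 = \left(5 + 31\right) 513 = 36 \cdot 513 = 18468$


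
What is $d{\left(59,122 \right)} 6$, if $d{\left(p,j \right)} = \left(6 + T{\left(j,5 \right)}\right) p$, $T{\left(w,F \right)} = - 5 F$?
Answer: $-6726$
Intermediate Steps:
$d{\left(p,j \right)} = - 19 p$ ($d{\left(p,j \right)} = \left(6 - 25\right) p = - 19 p$)
$d{\left(59,122 \right)} 6 = \left(-19\right) 59 \cdot 6 = \left(-1121\right) 6 = -6726$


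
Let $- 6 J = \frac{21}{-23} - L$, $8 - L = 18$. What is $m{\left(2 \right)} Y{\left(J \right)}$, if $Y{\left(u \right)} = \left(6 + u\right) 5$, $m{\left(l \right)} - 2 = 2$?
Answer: $\frac{6190}{69} \approx 89.71$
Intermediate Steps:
$m{\left(l \right)} = 4$ ($m{\left(l \right)} = 2 + 2 = 4$)
$L = -10$ ($L = 8 - 18 = -10$)
$J = - \frac{209}{138}$ ($J = - \frac{\frac{21}{-23} - -10}{6} = - \frac{21 \left(- \frac{1}{23}\right) + 10}{6} = - \frac{- \frac{21}{23} + 10}{6} = \left(- \frac{1}{6}\right) \frac{209}{23} = - \frac{209}{138} \approx -1.5145$)
$Y{\left(u \right)} = 30 + 5 u$
$m{\left(2 \right)} Y{\left(J \right)} = 4 \left(30 + 5 \left(- \frac{209}{138}\right)\right) = 4 \left(30 - \frac{1045}{138}\right) = 4 \cdot \frac{3095}{138} = \frac{6190}{69}$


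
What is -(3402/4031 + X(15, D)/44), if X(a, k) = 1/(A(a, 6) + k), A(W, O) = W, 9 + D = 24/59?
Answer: -56819893/67043592 ≈ -0.84751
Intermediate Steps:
D = -507/59 (D = -9 + 24/59 = -507/59 ≈ -8.5932)
X(a, k) = 1/(a + k)
-(3402/4031 + X(15, D)/44) = -(3402/4031 + 1/((15 - 507/59)*44)) = -(3402*(1/4031) + (1/44)/(378/59)) = -(3402/4031 + (59/378)*(1/44)) = -(3402/4031 + 59/16632) = -1*56819893/67043592 = -56819893/67043592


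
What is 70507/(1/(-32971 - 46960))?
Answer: -5635695017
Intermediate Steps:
70507/(1/(-32971 - 46960)) = 70507/(1/(-79931)) = 70507/(-1/79931) = 70507*(-79931) = -5635695017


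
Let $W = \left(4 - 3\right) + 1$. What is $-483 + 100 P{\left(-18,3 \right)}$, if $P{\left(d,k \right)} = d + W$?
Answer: $-2083$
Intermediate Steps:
$W = 2$ ($W = \left(4 - 3\right) + 1 = 1 + 1 = 2$)
$P{\left(d,k \right)} = 2 + d$ ($P{\left(d,k \right)} = d + 2 = 2 + d$)
$-483 + 100 P{\left(-18,3 \right)} = -483 + 100 \left(2 - 18\right) = -483 + 100 \left(-16\right) = -483 - 1600 = -2083$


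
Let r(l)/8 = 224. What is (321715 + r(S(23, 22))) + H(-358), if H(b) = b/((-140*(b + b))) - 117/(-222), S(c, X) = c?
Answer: 3351537943/10360 ≈ 3.2351e+5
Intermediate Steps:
r(l) = 1792 (r(l) = 8*224 = 1792)
H(b) = 5423/10360 (H(b) = b/((-280*b)) - 117*(-1/222) = b/((-280*b)) + 39/74 = b*(-1/(280*b)) + 39/74 = -1/280 + 39/74 = 5423/10360)
(321715 + r(S(23, 22))) + H(-358) = (321715 + 1792) + 5423/10360 = 323507 + 5423/10360 = 3351537943/10360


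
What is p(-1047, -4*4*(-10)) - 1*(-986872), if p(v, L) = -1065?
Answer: 985807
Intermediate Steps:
p(-1047, -4*4*(-10)) - 1*(-986872) = -1065 - 1*(-986872) = -1065 + 986872 = 985807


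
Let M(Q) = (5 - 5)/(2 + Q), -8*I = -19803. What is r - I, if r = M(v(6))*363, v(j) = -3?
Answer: -19803/8 ≈ -2475.4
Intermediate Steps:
I = 19803/8 (I = -⅛*(-19803) = 19803/8 ≈ 2475.4)
M(Q) = 0 (M(Q) = 0/(2 + Q) = 0)
r = 0 (r = 0*363 = 0)
r - I = 0 - 1*19803/8 = 0 - 19803/8 = -19803/8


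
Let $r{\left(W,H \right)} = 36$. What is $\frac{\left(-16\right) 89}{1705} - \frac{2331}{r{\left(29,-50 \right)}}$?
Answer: $- \frac{447291}{6820} \approx -65.585$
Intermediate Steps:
$\frac{\left(-16\right) 89}{1705} - \frac{2331}{r{\left(29,-50 \right)}} = \frac{\left(-16\right) 89}{1705} - \frac{2331}{36} = \left(-1424\right) \frac{1}{1705} - \frac{259}{4} = - \frac{1424}{1705} - \frac{259}{4} = - \frac{447291}{6820}$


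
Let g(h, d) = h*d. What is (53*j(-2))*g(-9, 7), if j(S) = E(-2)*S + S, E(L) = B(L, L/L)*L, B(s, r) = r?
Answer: -6678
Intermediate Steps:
E(L) = L (E(L) = (L/L)*L = 1*L = L)
j(S) = -S (j(S) = -2*S + S = -S)
g(h, d) = d*h
(53*j(-2))*g(-9, 7) = (53*(-1*(-2)))*(7*(-9)) = (53*2)*(-63) = 106*(-63) = -6678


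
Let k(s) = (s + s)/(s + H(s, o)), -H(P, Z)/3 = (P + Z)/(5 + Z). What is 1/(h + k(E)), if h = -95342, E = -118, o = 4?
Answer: -20/1906781 ≈ -1.0489e-5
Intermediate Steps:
H(P, Z) = -3*(P + Z)/(5 + Z)
k(s) = 2*s/(-4/3 + 2*s/3) (k(s) = (s + s)/(s + 3*(-s - 1*4)/(5 + 4)) = (2*s)/(s + 3*(-s - 4)/9) = (2*s)/(s + 3*(⅑)*(-4 - s)) = (2*s)/(s + (-4/3 - s/3)) = (2*s)/(-4/3 + 2*s/3) = 2*s/(-4/3 + 2*s/3))
1/(h + k(E)) = 1/(-95342 + 3*(-118)/(-2 - 118)) = 1/(-95342 + 3*(-118)/(-120)) = 1/(-95342 + 3*(-118)*(-1/120)) = 1/(-95342 + 59/20) = 1/(-1906781/20) = -20/1906781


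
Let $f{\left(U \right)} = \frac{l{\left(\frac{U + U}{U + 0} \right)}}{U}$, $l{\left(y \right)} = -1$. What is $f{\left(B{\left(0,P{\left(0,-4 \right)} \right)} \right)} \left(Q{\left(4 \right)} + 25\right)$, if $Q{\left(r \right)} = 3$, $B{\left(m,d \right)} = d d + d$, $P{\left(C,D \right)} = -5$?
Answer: $- \frac{7}{5} \approx -1.4$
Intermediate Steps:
$B{\left(m,d \right)} = d + d^{2}$ ($B{\left(m,d \right)} = d^{2} + d = d + d^{2}$)
$f{\left(U \right)} = - \frac{1}{U}$
$f{\left(B{\left(0,P{\left(0,-4 \right)} \right)} \right)} \left(Q{\left(4 \right)} + 25\right) = - \frac{1}{\left(-5\right) \left(1 - 5\right)} \left(3 + 25\right) = - \frac{1}{\left(-5\right) \left(-4\right)} 28 = - \frac{1}{20} \cdot 28 = \left(-1\right) \frac{1}{20} \cdot 28 = \left(- \frac{1}{20}\right) 28 = - \frac{7}{5}$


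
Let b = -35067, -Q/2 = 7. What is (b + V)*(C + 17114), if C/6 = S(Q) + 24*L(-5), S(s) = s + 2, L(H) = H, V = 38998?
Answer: 64161782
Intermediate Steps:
Q = -14 (Q = -2*7 = -14)
S(s) = 2 + s
C = -792 (C = 6*((2 - 14) + 24*(-5)) = 6*(-12 - 120) = 6*(-132) = -792)
(b + V)*(C + 17114) = (-35067 + 38998)*(-792 + 17114) = 3931*16322 = 64161782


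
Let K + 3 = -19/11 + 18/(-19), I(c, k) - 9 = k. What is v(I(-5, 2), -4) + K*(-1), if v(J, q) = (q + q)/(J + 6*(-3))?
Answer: 9974/1463 ≈ 6.8175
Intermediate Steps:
I(c, k) = 9 + k
v(J, q) = 2*q/(-18 + J) (v(J, q) = (2*q)/(J - 18) = (2*q)/(-18 + J) = 2*q/(-18 + J))
K = -1186/209 (K = -3 + (-19/11 + 18/(-19)) = -3 + (-19*1/11 + 18*(-1/19)) = -3 + (-19/11 - 18/19) = -3 - 559/209 = -1186/209 ≈ -5.6746)
v(I(-5, 2), -4) + K*(-1) = 2*(-4)/(-18 + (9 + 2)) - 1186/209*(-1) = 2*(-4)/(-18 + 11) + 1186/209 = 2*(-4)/(-7) + 1186/209 = 2*(-4)*(-1/7) + 1186/209 = 8/7 + 1186/209 = 9974/1463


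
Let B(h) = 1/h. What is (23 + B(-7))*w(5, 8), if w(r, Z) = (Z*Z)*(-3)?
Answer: -30720/7 ≈ -4388.6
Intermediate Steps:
w(r, Z) = -3*Z² (w(r, Z) = Z²*(-3) = -3*Z²)
(23 + B(-7))*w(5, 8) = (23 + 1/(-7))*(-3*8²) = (23 - ⅐)*(-3*64) = (160/7)*(-192) = -30720/7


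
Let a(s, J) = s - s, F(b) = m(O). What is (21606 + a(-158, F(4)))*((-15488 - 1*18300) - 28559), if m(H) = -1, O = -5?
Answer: -1347069282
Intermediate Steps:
F(b) = -1
a(s, J) = 0
(21606 + a(-158, F(4)))*((-15488 - 1*18300) - 28559) = (21606 + 0)*((-15488 - 1*18300) - 28559) = 21606*((-15488 - 18300) - 28559) = 21606*(-33788 - 28559) = 21606*(-62347) = -1347069282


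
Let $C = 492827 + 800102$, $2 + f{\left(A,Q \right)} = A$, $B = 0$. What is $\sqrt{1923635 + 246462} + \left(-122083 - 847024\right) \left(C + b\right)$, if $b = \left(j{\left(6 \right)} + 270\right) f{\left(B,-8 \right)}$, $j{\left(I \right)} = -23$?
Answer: $-1252507805545 + \sqrt{2170097} \approx -1.2525 \cdot 10^{12}$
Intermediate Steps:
$f{\left(A,Q \right)} = -2 + A$
$C = 1292929$
$b = -494$ ($b = \left(-23 + 270\right) \left(-2 + 0\right) = 247 \left(-2\right) = -494$)
$\sqrt{1923635 + 246462} + \left(-122083 - 847024\right) \left(C + b\right) = \sqrt{1923635 + 246462} + \left(-122083 - 847024\right) \left(1292929 - 494\right) = \sqrt{2170097} - 1252507805545 = -1252507805545 + \sqrt{2170097}$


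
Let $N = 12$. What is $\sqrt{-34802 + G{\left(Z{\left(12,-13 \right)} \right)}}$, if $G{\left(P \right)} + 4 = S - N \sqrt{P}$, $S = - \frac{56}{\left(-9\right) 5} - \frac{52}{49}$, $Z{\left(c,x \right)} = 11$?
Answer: $\frac{\sqrt{-383734130 - 132300 \sqrt{11}}}{105} \approx 186.67 i$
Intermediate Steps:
$S = \frac{404}{2205}$ ($S = - \frac{56}{-45} - \frac{52}{49} = \left(-56\right) \left(- \frac{1}{45}\right) - \frac{52}{49} = \frac{56}{45} - \frac{52}{49} = \frac{404}{2205} \approx 0.18322$)
$G{\left(P \right)} = - \frac{8416}{2205} - 12 \sqrt{P}$ ($G{\left(P \right)} = -4 - \left(- \frac{404}{2205} + 12 \sqrt{P}\right) = - \frac{8416}{2205} - 12 \sqrt{P}$)
$\sqrt{-34802 + G{\left(Z{\left(12,-13 \right)} \right)}} = \sqrt{-34802 - \left(\frac{8416}{2205} + 12 \sqrt{11}\right)} = \sqrt{- \frac{76746826}{2205} - 12 \sqrt{11}}$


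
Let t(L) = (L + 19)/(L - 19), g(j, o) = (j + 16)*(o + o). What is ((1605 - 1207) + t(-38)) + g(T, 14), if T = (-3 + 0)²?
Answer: 3295/3 ≈ 1098.3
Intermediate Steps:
T = 9 (T = (-3)² = 9)
g(j, o) = 2*o*(16 + j) (g(j, o) = (16 + j)*(2*o) = 2*o*(16 + j))
t(L) = (19 + L)/(-19 + L)
((1605 - 1207) + t(-38)) + g(T, 14) = ((1605 - 1207) + (19 - 38)/(-19 - 38)) + 2*14*(16 + 9) = (398 - 19/(-57)) + 2*14*25 = (398 - 1/57*(-19)) + 700 = (398 + ⅓) + 700 = 1195/3 + 700 = 3295/3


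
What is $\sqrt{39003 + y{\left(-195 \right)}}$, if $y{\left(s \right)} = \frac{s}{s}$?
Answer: $14 \sqrt{199} \approx 197.49$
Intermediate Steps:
$y{\left(s \right)} = 1$
$\sqrt{39003 + y{\left(-195 \right)}} = \sqrt{39003 + 1} = \sqrt{39004} = 14 \sqrt{199}$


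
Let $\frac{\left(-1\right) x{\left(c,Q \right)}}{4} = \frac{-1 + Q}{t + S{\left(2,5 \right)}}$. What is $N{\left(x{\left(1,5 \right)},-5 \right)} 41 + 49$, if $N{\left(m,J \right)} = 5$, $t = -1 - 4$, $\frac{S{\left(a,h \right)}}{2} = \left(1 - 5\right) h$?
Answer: $254$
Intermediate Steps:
$S{\left(a,h \right)} = - 8 h$ ($S{\left(a,h \right)} = 2 \left(1 - 5\right) h = 2 \left(- 4 h\right) = - 8 h$)
$t = -5$ ($t = -1 - 4 = -5$)
$x{\left(c,Q \right)} = - \frac{4}{45} + \frac{4 Q}{45}$ ($x{\left(c,Q \right)} = - 4 \frac{-1 + Q}{-5 - 40} = - 4 \frac{-1 + Q}{-45} = - 4 \left(-1 + Q\right) \left(- \frac{1}{45}\right) = - 4 \left(\frac{1}{45} - \frac{Q}{45}\right) = - \frac{4}{45} + \frac{4 Q}{45}$)
$N{\left(x{\left(1,5 \right)},-5 \right)} 41 + 49 = 5 \cdot 41 + 49 = 205 + 49 = 254$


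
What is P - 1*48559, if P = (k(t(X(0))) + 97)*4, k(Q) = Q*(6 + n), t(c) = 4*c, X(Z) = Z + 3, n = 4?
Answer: -47691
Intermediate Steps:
X(Z) = 3 + Z
k(Q) = 10*Q (k(Q) = Q*(6 + 4) = Q*10 = 10*Q)
P = 868 (P = (10*(4*(3 + 0)) + 97)*4 = (10*(4*3) + 97)*4 = (10*12 + 97)*4 = (120 + 97)*4 = 217*4 = 868)
P - 1*48559 = 868 - 1*48559 = 868 - 48559 = -47691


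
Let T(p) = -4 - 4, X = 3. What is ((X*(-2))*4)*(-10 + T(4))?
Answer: 432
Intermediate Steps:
T(p) = -8
((X*(-2))*4)*(-10 + T(4)) = ((3*(-2))*4)*(-10 - 8) = -6*4*(-18) = -24*(-18) = 432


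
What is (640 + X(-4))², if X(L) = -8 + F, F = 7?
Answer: 408321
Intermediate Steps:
X(L) = -1 (X(L) = -8 + 7 = -1)
(640 + X(-4))² = (640 - 1)² = 639² = 408321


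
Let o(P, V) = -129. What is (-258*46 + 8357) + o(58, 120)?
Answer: -3640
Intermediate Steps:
(-258*46 + 8357) + o(58, 120) = (-258*46 + 8357) - 129 = (-11868 + 8357) - 129 = -3511 - 129 = -3640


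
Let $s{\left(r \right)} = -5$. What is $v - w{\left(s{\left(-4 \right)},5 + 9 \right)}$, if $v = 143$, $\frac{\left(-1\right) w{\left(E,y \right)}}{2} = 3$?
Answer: $149$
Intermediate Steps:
$w{\left(E,y \right)} = -6$ ($w{\left(E,y \right)} = \left(-2\right) 3 = -6$)
$v - w{\left(s{\left(-4 \right)},5 + 9 \right)} = 143 - -6 = 143 + 6 = 149$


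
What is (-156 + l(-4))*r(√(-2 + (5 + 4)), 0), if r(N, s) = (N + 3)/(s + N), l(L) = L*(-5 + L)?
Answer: -120 - 360*√7/7 ≈ -256.07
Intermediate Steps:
r(N, s) = (3 + N)/(N + s)
(-156 + l(-4))*r(√(-2 + (5 + 4)), 0) = (-156 - 4*(-5 - 4))*((3 + √(-2 + (5 + 4)))/(√(-2 + (5 + 4)) + 0)) = (-156 - 4*(-9))*((3 + √(-2 + 9))/(√(-2 + 9) + 0)) = (-156 + 36)*((3 + √7)/(√7 + 0)) = -120*(3 + √7)/(√7) = -120*√7/7*(3 + √7) = -120*√7*(3 + √7)/7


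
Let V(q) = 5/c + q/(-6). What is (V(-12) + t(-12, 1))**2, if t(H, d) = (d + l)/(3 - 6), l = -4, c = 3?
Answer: 196/9 ≈ 21.778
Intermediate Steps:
V(q) = 5/3 - q/6 (V(q) = 5/3 + q/(-6) = 5*(1/3) + q*(-1/6) = 5/3 - q/6)
t(H, d) = 4/3 - d/3 (t(H, d) = (d - 4)/(3 - 6) = (-4 + d)/(-3) = (-4 + d)*(-1/3) = 4/3 - d/3)
(V(-12) + t(-12, 1))**2 = ((5/3 - 1/6*(-12)) + (4/3 - 1/3*1))**2 = ((5/3 + 2) + (4/3 - 1/3))**2 = (11/3 + 1)**2 = (14/3)**2 = 196/9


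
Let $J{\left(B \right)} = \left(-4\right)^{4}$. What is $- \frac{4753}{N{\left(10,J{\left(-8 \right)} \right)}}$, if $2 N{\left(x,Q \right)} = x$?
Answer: $- \frac{4753}{5} \approx -950.6$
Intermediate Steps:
$J{\left(B \right)} = 256$
$N{\left(x,Q \right)} = \frac{x}{2}$
$- \frac{4753}{N{\left(10,J{\left(-8 \right)} \right)}} = - \frac{4753}{\frac{1}{2} \cdot 10} = - \frac{4753}{5}$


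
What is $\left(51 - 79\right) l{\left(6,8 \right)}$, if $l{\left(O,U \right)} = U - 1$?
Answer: $-196$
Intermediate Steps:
$l{\left(O,U \right)} = -1 + U$ ($l{\left(O,U \right)} = U - 1 = -1 + U$)
$\left(51 - 79\right) l{\left(6,8 \right)} = \left(51 - 79\right) \left(-1 + 8\right) = \left(-28\right) 7 = -196$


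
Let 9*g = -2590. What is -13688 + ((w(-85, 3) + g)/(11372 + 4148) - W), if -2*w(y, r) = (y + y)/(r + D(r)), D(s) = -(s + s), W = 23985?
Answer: -1052433497/27936 ≈ -37673.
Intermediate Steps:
D(s) = -2*s
g = -2590/9 (g = (⅑)*(-2590) = -2590/9 ≈ -287.78)
w(y, r) = y/r (w(y, r) = -(y + y)/(2*(r - 2*r)) = -2*y/(2*((-r))) = -2*y*(-1/r)/2 = -(-1)*y/r = y/r)
-13688 + ((w(-85, 3) + g)/(11372 + 4148) - W) = -13688 + ((-85/3 - 2590/9)/(11372 + 4148) - 1*23985) = -13688 + ((-85*⅓ - 2590/9)/15520 - 23985) = -13688 + ((-85/3 - 2590/9)*(1/15520) - 23985) = -13688 + (-2845/9*1/15520 - 23985) = -13688 + (-569/27936 - 23985) = -13688 - 670045529/27936 = -1052433497/27936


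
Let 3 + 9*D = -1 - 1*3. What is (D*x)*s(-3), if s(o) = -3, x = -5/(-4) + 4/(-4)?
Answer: 7/12 ≈ 0.58333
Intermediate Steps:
D = -7/9 (D = -⅓ + (-1 - 1*3)/9 = -⅓ + (-1 - 3)/9 = -⅓ + (⅑)*(-4) = -⅓ - 4/9 = -7/9 ≈ -0.77778)
x = ¼ (x = -5*(-¼) + 4*(-¼) = 5/4 - 1 = ¼ ≈ 0.25000)
(D*x)*s(-3) = -7/9*¼*(-3) = -7/36*(-3) = 7/12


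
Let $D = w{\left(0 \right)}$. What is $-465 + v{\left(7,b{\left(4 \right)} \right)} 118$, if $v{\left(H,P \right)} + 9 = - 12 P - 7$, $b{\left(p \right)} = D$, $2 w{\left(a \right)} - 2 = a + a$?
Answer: $-3769$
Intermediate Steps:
$w{\left(a \right)} = 1 + a$ ($w{\left(a \right)} = 1 + \frac{a + a}{2} = 1 + \frac{2 a}{2} = 1 + a$)
$D = 1$ ($D = 1 + 0 = 1$)
$b{\left(p \right)} = 1$
$v{\left(H,P \right)} = -16 - 12 P$ ($v{\left(H,P \right)} = -9 - \left(7 + 12 P\right) = -16 - 12 P$)
$-465 + v{\left(7,b{\left(4 \right)} \right)} 118 = -465 + \left(-16 - 12\right) 118 = -465 - 3304 = -3769$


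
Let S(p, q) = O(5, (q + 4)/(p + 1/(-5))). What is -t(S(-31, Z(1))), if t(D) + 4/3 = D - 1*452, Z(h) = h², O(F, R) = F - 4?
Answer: 1357/3 ≈ 452.33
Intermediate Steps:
O(F, R) = -4 + F
S(p, q) = 1 (S(p, q) = -4 + 5 = 1)
t(D) = -1360/3 + D (t(D) = -4/3 + (D - 1*452) = -4/3 + (D - 452) = -4/3 + (-452 + D) = -1360/3 + D)
-t(S(-31, Z(1))) = -(-1360/3 + 1) = -1*(-1357/3) = 1357/3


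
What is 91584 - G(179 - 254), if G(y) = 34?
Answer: 91550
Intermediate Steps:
91584 - G(179 - 254) = 91584 - 1*34 = 91584 - 34 = 91550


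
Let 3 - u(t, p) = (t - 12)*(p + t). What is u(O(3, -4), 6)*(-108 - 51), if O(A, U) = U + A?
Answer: -10812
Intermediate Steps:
O(A, U) = A + U
u(t, p) = 3 - (-12 + t)*(p + t) (u(t, p) = 3 - (t - 12)*(p + t) = 3 - (-12 + t)*(p + t))
u(O(3, -4), 6)*(-108 - 51) = (3 - (3 - 4)² + 12*6 + 12*(3 - 4) - 1*6*(3 - 4))*(-108 - 51) = (3 - 1*(-1)² + 72 + 12*(-1) - 1*6*(-1))*(-159) = (3 - 1*1 + 72 - 12 + 6)*(-159) = (3 - 1 + 72 - 12 + 6)*(-159) = 68*(-159) = -10812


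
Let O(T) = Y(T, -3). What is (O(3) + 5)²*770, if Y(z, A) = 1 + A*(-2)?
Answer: 110880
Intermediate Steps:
Y(z, A) = 1 - 2*A
O(T) = 7 (O(T) = 1 - 2*(-3) = 1 + 6 = 7)
(O(3) + 5)²*770 = (7 + 5)²*770 = 12²*770 = 144*770 = 110880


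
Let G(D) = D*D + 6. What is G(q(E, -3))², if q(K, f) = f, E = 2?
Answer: 225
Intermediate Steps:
G(D) = 6 + D² (G(D) = D² + 6 = 6 + D²)
G(q(E, -3))² = (6 + (-3)²)² = (6 + 9)² = 15² = 225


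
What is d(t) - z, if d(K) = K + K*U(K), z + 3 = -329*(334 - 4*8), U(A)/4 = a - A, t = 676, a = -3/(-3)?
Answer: -1725163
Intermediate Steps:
a = 1 (a = -3*(-⅓) = 1)
U(A) = 4 - 4*A (U(A) = 4*(1 - A) = 4 - 4*A)
z = -99361 (z = -3 - 329*(334 - 4*8) = -3 - 329*(334 - 32) = -3 - 329*302 = -3 - 99358 = -99361)
d(K) = K + K*(4 - 4*K)
d(t) - z = 676*(5 - 4*676) - 1*(-99361) = 676*(5 - 2704) + 99361 = 676*(-2699) + 99361 = -1824524 + 99361 = -1725163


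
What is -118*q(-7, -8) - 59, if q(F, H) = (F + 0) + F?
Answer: 1593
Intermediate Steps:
q(F, H) = 2*F (q(F, H) = F + F = 2*F)
-118*q(-7, -8) - 59 = -236*(-7) - 59 = -118*(-14) - 59 = 1652 - 59 = 1593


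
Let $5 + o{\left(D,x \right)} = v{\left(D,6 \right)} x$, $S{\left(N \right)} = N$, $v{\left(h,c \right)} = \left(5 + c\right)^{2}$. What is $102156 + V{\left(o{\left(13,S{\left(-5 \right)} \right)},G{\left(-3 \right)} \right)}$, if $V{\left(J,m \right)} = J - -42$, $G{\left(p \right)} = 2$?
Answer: $101588$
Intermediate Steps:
$o{\left(D,x \right)} = -5 + 121 x$ ($o{\left(D,x \right)} = -5 + \left(5 + 6\right)^{2} x = -5 + 11^{2} x = -5 + 121 x$)
$V{\left(J,m \right)} = 42 + J$ ($V{\left(J,m \right)} = J + 42 = 42 + J$)
$102156 + V{\left(o{\left(13,S{\left(-5 \right)} \right)},G{\left(-3 \right)} \right)} = 102156 + \left(42 + \left(-5 + 121 \left(-5\right)\right)\right) = 102156 + \left(42 - 610\right) = 102156 - 568 = 101588$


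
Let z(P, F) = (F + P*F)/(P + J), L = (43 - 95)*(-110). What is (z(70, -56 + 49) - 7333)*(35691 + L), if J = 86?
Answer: -47392611895/156 ≈ -3.0380e+8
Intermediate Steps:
L = 5720 (L = -52*(-110) = 5720)
z(P, F) = (F + F*P)/(86 + P) (z(P, F) = (F + P*F)/(P + 86) = (F + F*P)/(86 + P))
(z(70, -56 + 49) - 7333)*(35691 + L) = ((-56 + 49)*(1 + 70)/(86 + 70) - 7333)*(35691 + 5720) = (-7*71/156 - 7333)*41411 = (-7*1/156*71 - 7333)*41411 = (-497/156 - 7333)*41411 = -1144445/156*41411 = -47392611895/156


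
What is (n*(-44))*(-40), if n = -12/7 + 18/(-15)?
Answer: -35904/7 ≈ -5129.1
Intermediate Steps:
n = -102/35 (n = -12*1/7 + 18*(-1/15) = -12/7 - 6/5 = -102/35 ≈ -2.9143)
(n*(-44))*(-40) = -102/35*(-44)*(-40) = (4488/35)*(-40) = -35904/7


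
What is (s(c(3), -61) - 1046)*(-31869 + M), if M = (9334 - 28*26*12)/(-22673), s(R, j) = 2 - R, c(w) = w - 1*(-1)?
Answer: 757249623880/22673 ≈ 3.3399e+7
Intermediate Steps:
c(w) = 1 + w (c(w) = w + 1 = 1 + w)
M = -598/22673 (M = (9334 - 728*12)*(-1/22673) = (9334 - 8736)*(-1/22673) = 598*(-1/22673) = -598/22673 ≈ -0.026375)
(s(c(3), -61) - 1046)*(-31869 + M) = ((2 - (1 + 3)) - 1046)*(-31869 - 598/22673) = ((2 - 1*4) - 1046)*(-722566435/22673) = ((2 - 4) - 1046)*(-722566435/22673) = (-2 - 1046)*(-722566435/22673) = -1048*(-722566435/22673) = 757249623880/22673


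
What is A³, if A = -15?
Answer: -3375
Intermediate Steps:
A³ = (-15)³ = -3375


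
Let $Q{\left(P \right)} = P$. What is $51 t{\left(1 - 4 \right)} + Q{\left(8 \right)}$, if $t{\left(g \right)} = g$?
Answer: $-145$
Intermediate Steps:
$51 t{\left(1 - 4 \right)} + Q{\left(8 \right)} = 51 \left(1 - 4\right) + 8 = 51 \left(-3\right) + 8 = -153 + 8 = -145$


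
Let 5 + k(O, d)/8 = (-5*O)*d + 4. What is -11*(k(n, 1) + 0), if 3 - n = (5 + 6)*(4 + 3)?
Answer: -32472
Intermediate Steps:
n = -74 (n = 3 - (5 + 6)*(4 + 3) = 3 - 11*7 = 3 - 1*77 = 3 - 77 = -74)
k(O, d) = -8 - 40*O*d (k(O, d) = -40 + 8*((-5*O)*d + 4) = -40 + 8*(-5*O*d + 4) = -40 + 8*(4 - 5*O*d) = -40 + (32 - 40*O*d) = -8 - 40*O*d)
-11*(k(n, 1) + 0) = -11*((-8 - 40*(-74)*1) + 0) = -11*((-8 + 2960) + 0) = -11*(2952 + 0) = -11*2952 = -32472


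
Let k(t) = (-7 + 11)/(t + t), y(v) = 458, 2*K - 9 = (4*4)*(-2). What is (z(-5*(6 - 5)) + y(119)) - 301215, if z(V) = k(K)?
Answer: -6917415/23 ≈ -3.0076e+5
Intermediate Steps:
K = -23/2 (K = 9/2 + ((4*4)*(-2))/2 = 9/2 + (16*(-2))/2 = 9/2 + (½)*(-32) = 9/2 - 16 = -23/2 ≈ -11.500)
k(t) = 2/t (k(t) = 4/((2*t)) = 4*(1/(2*t)) = 2/t)
z(V) = -4/23 (z(V) = 2/(-23/2) = 2*(-2/23) = -4/23)
(z(-5*(6 - 5)) + y(119)) - 301215 = (-4/23 + 458) - 301215 = 10530/23 - 301215 = -6917415/23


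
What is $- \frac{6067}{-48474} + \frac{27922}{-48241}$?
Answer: $- \frac{1060812881}{2338434234} \approx -0.45364$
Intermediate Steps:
$- \frac{6067}{-48474} + \frac{27922}{-48241} = \left(-6067\right) \left(- \frac{1}{48474}\right) + 27922 \left(- \frac{1}{48241}\right) = \frac{6067}{48474} - \frac{27922}{48241} = - \frac{1060812881}{2338434234}$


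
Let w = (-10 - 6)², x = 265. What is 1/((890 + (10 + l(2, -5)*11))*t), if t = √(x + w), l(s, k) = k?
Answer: √521/440245 ≈ 5.1847e-5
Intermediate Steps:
w = 256 (w = (-16)² = 256)
t = √521 (t = √(265 + 256) = √521 ≈ 22.825)
1/((890 + (10 + l(2, -5)*11))*t) = 1/((890 + (10 - 5*11))*(√521)) = (√521/521)/(890 + (10 - 55)) = (√521/521)/(890 - 45) = (√521/521)/845 = √521/440245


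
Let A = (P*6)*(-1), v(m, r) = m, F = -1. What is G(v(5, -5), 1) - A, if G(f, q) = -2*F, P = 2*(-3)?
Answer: -34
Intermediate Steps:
P = -6
A = 36 (A = -6*6*(-1) = -36*(-1) = 36)
G(f, q) = 2 (G(f, q) = -2*(-1) = 2)
G(v(5, -5), 1) - A = 2 - 1*36 = 2 - 36 = -34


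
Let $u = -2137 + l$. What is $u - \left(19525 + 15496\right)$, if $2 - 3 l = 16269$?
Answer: $- \frac{127741}{3} \approx -42580.0$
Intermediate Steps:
$l = - \frac{16267}{3}$ ($l = \frac{2}{3} - 5423 = - \frac{16267}{3} \approx -5422.3$)
$u = - \frac{22678}{3}$ ($u = -2137 - \frac{16267}{3} = - \frac{22678}{3} \approx -7559.3$)
$u - \left(19525 + 15496\right) = - \frac{22678}{3} - \left(19525 + 15496\right) = - \frac{22678}{3} - 35021 = - \frac{127741}{3}$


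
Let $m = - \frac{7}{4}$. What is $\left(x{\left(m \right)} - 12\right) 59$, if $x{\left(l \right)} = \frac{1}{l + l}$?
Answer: $- \frac{5074}{7} \approx -724.86$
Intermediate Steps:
$m = - \frac{7}{4}$ ($m = \left(-7\right) \frac{1}{4} = - \frac{7}{4} \approx -1.75$)
$x{\left(l \right)} = \frac{1}{2 l}$
$\left(x{\left(m \right)} - 12\right) 59 = \left(\frac{1}{2 \left(- \frac{7}{4}\right)} - 12\right) 59 = \left(\frac{1}{2} \left(- \frac{4}{7}\right) - 12\right) 59 = \left(- \frac{2}{7} - 12\right) 59 = \left(- \frac{86}{7}\right) 59 = - \frac{5074}{7}$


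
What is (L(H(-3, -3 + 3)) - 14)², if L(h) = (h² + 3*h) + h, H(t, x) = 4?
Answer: 324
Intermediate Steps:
L(h) = h² + 4*h
(L(H(-3, -3 + 3)) - 14)² = (4*(4 + 4) - 14)² = (4*8 - 14)² = (32 - 14)² = 18² = 324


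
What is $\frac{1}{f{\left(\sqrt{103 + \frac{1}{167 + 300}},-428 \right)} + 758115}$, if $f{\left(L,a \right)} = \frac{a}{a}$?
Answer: $\frac{1}{758116} \approx 1.3191 \cdot 10^{-6}$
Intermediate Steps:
$f{\left(L,a \right)} = 1$
$\frac{1}{f{\left(\sqrt{103 + \frac{1}{167 + 300}},-428 \right)} + 758115} = \frac{1}{1 + 758115} = \frac{1}{758116}$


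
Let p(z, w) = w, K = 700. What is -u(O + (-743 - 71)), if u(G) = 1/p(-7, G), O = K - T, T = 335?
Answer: 1/449 ≈ 0.0022272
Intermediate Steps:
O = 365 (O = 700 - 1*335 = 700 - 335 = 365)
u(G) = 1/G
-u(O + (-743 - 71)) = -1/(365 + (-743 - 71)) = -1/(365 - 814) = -1/(-449) = -1*(-1/449) = 1/449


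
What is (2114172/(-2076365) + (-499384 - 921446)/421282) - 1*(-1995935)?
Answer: 872955380223996548/437367599965 ≈ 1.9959e+6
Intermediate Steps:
(2114172/(-2076365) + (-499384 - 921446)/421282) - 1*(-1995935) = (2114172*(-1/2076365) - 1420830*1/421282) + 1995935 = (-2114172/2076365 - 710415/210641) + 1995935 = -1920412145727/437367599965 + 1995935 = 872955380223996548/437367599965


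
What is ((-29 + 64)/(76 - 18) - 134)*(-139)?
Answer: 1075443/58 ≈ 18542.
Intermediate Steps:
((-29 + 64)/(76 - 18) - 134)*(-139) = (35/58 - 134)*(-139) = -7737/58*(-139) = 1075443/58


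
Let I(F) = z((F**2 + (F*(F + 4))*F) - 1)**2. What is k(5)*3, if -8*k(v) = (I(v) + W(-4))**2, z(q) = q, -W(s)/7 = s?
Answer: -11542790523/8 ≈ -1.4428e+9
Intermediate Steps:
W(s) = -7*s
I(F) = (-1 + F**2 + F**2*(4 + F))**2 (I(F) = ((F**2 + (F*(F + 4))*F) - 1)**2 = ((F**2 + (F*(4 + F))*F) - 1)**2 = ((F**2 + F**2*(4 + F)) - 1)**2 = (-1 + F**2 + F**2*(4 + F))**2)
k(v) = -(28 + (-1 + v**3 + 5*v**2)**2)**2/8 (k(v) = -((-1 + v**3 + 5*v**2)**2 - 7*(-4))**2/8 = -((-1 + v**3 + 5*v**2)**2 + 28)**2/8 = -(28 + (-1 + v**3 + 5*v**2)**2)**2/8)
k(5)*3 = -(28 + (-1 + 5**3 + 5*5**2)**2)**2/8*3 = -(28 + (-1 + 125 + 5*25)**2)**2/8*3 = -(28 + (-1 + 125 + 125)**2)**2/8*3 = -(28 + 249**2)**2/8*3 = -(28 + 62001)**2/8*3 = -1/8*62029**2*3 = -1/8*3847596841*3 = -3847596841/8*3 = -11542790523/8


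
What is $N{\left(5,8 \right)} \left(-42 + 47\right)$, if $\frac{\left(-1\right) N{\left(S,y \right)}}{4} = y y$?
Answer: $-1280$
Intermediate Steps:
$N{\left(S,y \right)} = - 4 y^{2}$ ($N{\left(S,y \right)} = - 4 y y = - 4 y^{2}$)
$N{\left(5,8 \right)} \left(-42 + 47\right) = - 4 \cdot 8^{2} \left(-42 + 47\right) = \left(-4\right) 64 \cdot 5 = \left(-256\right) 5 = -1280$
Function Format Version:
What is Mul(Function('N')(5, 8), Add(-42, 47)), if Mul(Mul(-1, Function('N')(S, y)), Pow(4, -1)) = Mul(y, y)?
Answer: -1280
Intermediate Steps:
Function('N')(S, y) = Mul(-4, Pow(y, 2)) (Function('N')(S, y) = Mul(-4, Mul(y, y)) = Mul(-4, Pow(y, 2)))
Mul(Function('N')(5, 8), Add(-42, 47)) = Mul(Mul(-4, Pow(8, 2)), Add(-42, 47)) = Mul(Mul(-4, 64), 5) = Mul(-256, 5) = -1280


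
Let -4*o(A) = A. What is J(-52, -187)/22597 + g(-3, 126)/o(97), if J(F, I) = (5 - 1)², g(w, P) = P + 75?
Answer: -18166436/2191909 ≈ -8.2879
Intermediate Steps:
o(A) = -A/4
g(w, P) = 75 + P
J(F, I) = 16 (J(F, I) = 4² = 16)
J(-52, -187)/22597 + g(-3, 126)/o(97) = 16/22597 + (75 + 126)/((-¼*97)) = 16*(1/22597) + 201/(-97/4) = 16/22597 + 201*(-4/97) = 16/22597 - 804/97 = -18166436/2191909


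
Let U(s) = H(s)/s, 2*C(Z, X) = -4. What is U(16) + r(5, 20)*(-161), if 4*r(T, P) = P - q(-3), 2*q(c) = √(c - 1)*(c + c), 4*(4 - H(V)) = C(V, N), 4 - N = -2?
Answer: -25751/32 - 483*I/2 ≈ -804.72 - 241.5*I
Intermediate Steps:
N = 6 (N = 4 - 1*(-2) = 4 + 2 = 6)
C(Z, X) = -2 (C(Z, X) = (½)*(-4) = -2)
H(V) = 9/2 (H(V) = 4 - ¼*(-2) = 4 + ½ = 9/2)
q(c) = c*√(-1 + c) (q(c) = (√(c - 1)*(c + c))/2 = (√(-1 + c)*(2*c))/2 = (2*c*√(-1 + c))/2 = c*√(-1 + c))
r(T, P) = P/4 + 3*I/2 (r(T, P) = (P - (-3)*√(-1 - 3))/4 = (P - (-3)*√(-4))/4 = (P - (-3)*2*I)/4 = (P - (-6)*I)/4 = (P + 6*I)/4 = P/4 + 3*I/2)
U(s) = 9/(2*s)
U(16) + r(5, 20)*(-161) = (9/2)/16 + ((¼)*20 + 3*I/2)*(-161) = (9/2)*(1/16) + (5 + 3*I/2)*(-161) = 9/32 + (-805 - 483*I/2) = -25751/32 - 483*I/2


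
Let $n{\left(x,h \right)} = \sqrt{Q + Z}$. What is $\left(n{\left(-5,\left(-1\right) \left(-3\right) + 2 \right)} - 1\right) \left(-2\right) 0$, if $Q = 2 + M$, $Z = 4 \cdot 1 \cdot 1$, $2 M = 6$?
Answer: $0$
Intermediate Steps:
$M = 3$ ($M = \frac{1}{2} \cdot 6 = 3$)
$Z = 4$ ($Z = 4 \cdot 1 = 4$)
$Q = 5$ ($Q = 2 + 3 = 5$)
$n{\left(x,h \right)} = 3$ ($n{\left(x,h \right)} = \sqrt{5 + 4} = \sqrt{9} = 3$)
$\left(n{\left(-5,\left(-1\right) \left(-3\right) + 2 \right)} - 1\right) \left(-2\right) 0 = \left(3 - 1\right) \left(-2\right) 0 = 2 \left(-2\right) 0 = \left(-4\right) 0 = 0$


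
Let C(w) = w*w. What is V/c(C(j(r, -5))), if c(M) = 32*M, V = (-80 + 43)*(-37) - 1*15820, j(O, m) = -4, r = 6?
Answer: -14451/512 ≈ -28.225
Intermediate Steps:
C(w) = w²
V = -14451 (V = -37*(-37) - 15820 = 1369 - 15820 = -14451)
V/c(C(j(r, -5))) = -14451/(32*(-4)²) = -14451/(32*16) = -14451/512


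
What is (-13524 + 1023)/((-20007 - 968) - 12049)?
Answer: 4167/11008 ≈ 0.37854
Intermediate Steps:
(-13524 + 1023)/((-20007 - 968) - 12049) = -12501/(-20975 - 12049) = -12501/(-33024) = -12501*(-1/33024) = 4167/11008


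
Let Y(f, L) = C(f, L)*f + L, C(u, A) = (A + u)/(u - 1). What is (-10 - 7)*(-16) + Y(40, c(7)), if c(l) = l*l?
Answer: 16079/39 ≈ 412.28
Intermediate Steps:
c(l) = l²
C(u, A) = (A + u)/(-1 + u)
Y(f, L) = L + f*(L + f)/(-1 + f) (Y(f, L) = ((L + f)/(-1 + f))*f + L = f*(L + f)/(-1 + f) + L = L + f*(L + f)/(-1 + f))
(-10 - 7)*(-16) + Y(40, c(7)) = (-10 - 7)*(-16) + (7²*(-1 + 40) + 40*(7² + 40))/(-1 + 40) = -17*(-16) + (49*39 + 40*(49 + 40))/39 = 272 + (1911 + 40*89)/39 = 272 + (1911 + 3560)/39 = 272 + (1/39)*5471 = 272 + 5471/39 = 16079/39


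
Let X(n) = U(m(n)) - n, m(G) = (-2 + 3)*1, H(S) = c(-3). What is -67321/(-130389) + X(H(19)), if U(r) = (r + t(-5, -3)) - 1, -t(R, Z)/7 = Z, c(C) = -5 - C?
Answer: 3066268/130389 ≈ 23.516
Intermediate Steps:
t(R, Z) = -7*Z
H(S) = -2 (H(S) = -5 - 1*(-3) = -5 + 3 = -2)
m(G) = 1 (m(G) = 1*1 = 1)
U(r) = 20 + r (U(r) = (r - 7*(-3)) - 1 = (r + 21) - 1 = (21 + r) - 1 = 20 + r)
X(n) = 21 - n (X(n) = (20 + 1) - n = 21 - n)
-67321/(-130389) + X(H(19)) = -67321/(-130389) + (21 - 1*(-2)) = -67321*(-1/130389) + (21 + 2) = 67321/130389 + 23 = 3066268/130389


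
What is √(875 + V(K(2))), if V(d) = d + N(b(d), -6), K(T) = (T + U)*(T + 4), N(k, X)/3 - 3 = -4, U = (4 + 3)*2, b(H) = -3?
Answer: 22*√2 ≈ 31.113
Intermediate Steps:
U = 14 (U = 7*2 = 14)
N(k, X) = -3 (N(k, X) = 9 + 3*(-4) = 9 - 12 = -3)
K(T) = (4 + T)*(14 + T) (K(T) = (T + 14)*(T + 4) = (14 + T)*(4 + T) = (4 + T)*(14 + T))
V(d) = -3 + d (V(d) = d - 3 = -3 + d)
√(875 + V(K(2))) = √(875 + (-3 + (56 + 2² + 18*2))) = √(875 + (-3 + (56 + 4 + 36))) = √(875 + (-3 + 96)) = √(875 + 93) = √968 = 22*√2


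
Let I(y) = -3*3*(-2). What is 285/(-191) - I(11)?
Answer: -3723/191 ≈ -19.492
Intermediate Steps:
I(y) = 18 (I(y) = -9*(-2) = 18)
285/(-191) - I(11) = 285/(-191) - 1*18 = 285*(-1/191) - 18 = -285/191 - 18 = -3723/191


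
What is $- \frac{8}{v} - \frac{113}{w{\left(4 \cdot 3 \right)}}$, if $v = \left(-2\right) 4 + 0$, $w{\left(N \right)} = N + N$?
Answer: $- \frac{89}{24} \approx -3.7083$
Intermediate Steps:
$w{\left(N \right)} = 2 N$
$v = -8$ ($v = -8 + 0 = -8$)
$- \frac{8}{v} - \frac{113}{w{\left(4 \cdot 3 \right)}} = - \frac{8}{-8} - \frac{113}{2 \cdot 4 \cdot 3} = \left(-8\right) \left(- \frac{1}{8}\right) - \frac{113}{2 \cdot 12} = 1 - \frac{113}{24} = - \frac{89}{24}$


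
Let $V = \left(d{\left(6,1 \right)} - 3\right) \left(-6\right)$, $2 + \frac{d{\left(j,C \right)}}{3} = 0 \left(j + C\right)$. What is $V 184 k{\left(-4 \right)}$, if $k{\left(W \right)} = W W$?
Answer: $158976$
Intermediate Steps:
$d{\left(j,C \right)} = -6$ ($d{\left(j,C \right)} = -6 + 3 \cdot 0 \left(j + C\right) = -6 + 3 \cdot 0 \left(C + j\right) = -6 + 3 \cdot 0 = -6 + 0 = -6$)
$k{\left(W \right)} = W^{2}$
$V = 54$ ($V = \left(-6 - 3\right) \left(-6\right) = \left(-9\right) \left(-6\right) = 54$)
$V 184 k{\left(-4 \right)} = 54 \cdot 184 \left(-4\right)^{2} = 9936 \cdot 16 = 158976$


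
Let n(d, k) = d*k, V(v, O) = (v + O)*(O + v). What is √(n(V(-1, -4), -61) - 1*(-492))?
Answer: I*√1033 ≈ 32.14*I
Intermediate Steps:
V(v, O) = (O + v)² (V(v, O) = (O + v)*(O + v) = (O + v)²)
√(n(V(-1, -4), -61) - 1*(-492)) = √((-4 - 1)²*(-61) - 1*(-492)) = √((-5)²*(-61) + 492) = √(25*(-61) + 492) = √(-1525 + 492) = √(-1033) = I*√1033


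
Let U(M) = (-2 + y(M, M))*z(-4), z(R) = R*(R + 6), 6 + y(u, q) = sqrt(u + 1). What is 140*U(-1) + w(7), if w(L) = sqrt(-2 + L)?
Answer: 8960 + sqrt(5) ≈ 8962.2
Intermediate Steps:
y(u, q) = -6 + sqrt(1 + u) (y(u, q) = -6 + sqrt(u + 1) = -6 + sqrt(1 + u))
z(R) = R*(6 + R)
U(M) = 64 - 8*sqrt(1 + M) (U(M) = (-2 + (-6 + sqrt(1 + M)))*(-4*(6 - 4)) = (-8 + sqrt(1 + M))*(-4*2) = (-8 + sqrt(1 + M))*(-8) = 64 - 8*sqrt(1 + M))
140*U(-1) + w(7) = 140*(64 - 8*sqrt(1 - 1)) + sqrt(-2 + 7) = 140*(64 - 8*sqrt(0)) + sqrt(5) = 140*(64 - 8*0) + sqrt(5) = 140*(64 + 0) + sqrt(5) = 140*64 + sqrt(5) = 8960 + sqrt(5)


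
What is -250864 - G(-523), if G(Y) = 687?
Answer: -251551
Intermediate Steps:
-250864 - G(-523) = -250864 - 1*687 = -250864 - 687 = -251551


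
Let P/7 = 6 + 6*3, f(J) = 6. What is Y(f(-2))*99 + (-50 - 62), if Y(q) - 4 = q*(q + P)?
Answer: 103640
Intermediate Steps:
P = 168 (P = 7*(6 + 6*3) = 7*(6 + 18) = 7*24 = 168)
Y(q) = 4 + q*(168 + q) (Y(q) = 4 + q*(q + 168) = 4 + q*(168 + q))
Y(f(-2))*99 + (-50 - 62) = (4 + 6**2 + 168*6)*99 + (-50 - 62) = (4 + 36 + 1008)*99 - 112 = 1048*99 - 112 = 103752 - 112 = 103640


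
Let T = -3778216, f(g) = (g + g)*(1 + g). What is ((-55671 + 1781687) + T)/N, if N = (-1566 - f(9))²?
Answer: -513050/762129 ≈ -0.67318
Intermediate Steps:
f(g) = 2*g*(1 + g) (f(g) = (2*g)*(1 + g) = 2*g*(1 + g))
N = 3048516 (N = (-1566 - 2*9*(1 + 9))² = (-1566 - 2*9*10)² = (-1566 - 1*180)² = (-1566 - 180)² = (-1746)² = 3048516)
((-55671 + 1781687) + T)/N = ((-55671 + 1781687) - 3778216)/3048516 = (1726016 - 3778216)*(1/3048516) = -2052200*1/3048516 = -513050/762129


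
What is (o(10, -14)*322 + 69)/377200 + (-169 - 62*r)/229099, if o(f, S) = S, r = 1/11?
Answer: -517881577/41329459600 ≈ -0.012531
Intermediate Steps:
r = 1/11 ≈ 0.090909
(o(10, -14)*322 + 69)/377200 + (-169 - 62*r)/229099 = (-14*322 + 69)/377200 + (-169 - 62*1/11)/229099 = (-4508 + 69)*(1/377200) + (-169 - 62/11)*(1/229099) = -4439*1/377200 - 1921/11*1/229099 = -193/16400 - 1921/2520089 = -517881577/41329459600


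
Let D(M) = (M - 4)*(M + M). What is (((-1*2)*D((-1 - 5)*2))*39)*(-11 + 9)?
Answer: 59904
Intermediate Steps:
D(M) = 2*M*(-4 + M) (D(M) = (-4 + M)*(2*M) = 2*M*(-4 + M))
(((-1*2)*D((-1 - 5)*2))*39)*(-11 + 9) = (((-1*2)*(2*((-1 - 5)*2)*(-4 + (-1 - 5)*2)))*39)*(-11 + 9) = (-4*(-6*2)*(-4 - 6*2)*39)*(-2) = (-4*(-12)*(-4 - 12)*39)*(-2) = (-4*(-12)*(-16)*39)*(-2) = (-2*384*39)*(-2) = -768*39*(-2) = -29952*(-2) = 59904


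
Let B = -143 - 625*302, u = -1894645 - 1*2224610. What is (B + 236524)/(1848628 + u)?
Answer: -47631/2270627 ≈ -0.020977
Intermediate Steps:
u = -4119255 (u = -1894645 - 2224610 = -4119255)
B = -188893 (B = -143 - 188750 = -188893)
(B + 236524)/(1848628 + u) = (-188893 + 236524)/(1848628 - 4119255) = 47631/(-2270627) = 47631*(-1/2270627) = -47631/2270627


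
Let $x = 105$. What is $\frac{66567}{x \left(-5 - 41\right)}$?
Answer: $- \frac{22189}{1610} \approx -13.782$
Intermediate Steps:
$\frac{66567}{x \left(-5 - 41\right)} = \frac{66567}{105 \left(-5 - 41\right)} = \frac{66567}{105 \left(-46\right)} = \frac{66567}{-4830} = 66567 \left(- \frac{1}{4830}\right) = - \frac{22189}{1610}$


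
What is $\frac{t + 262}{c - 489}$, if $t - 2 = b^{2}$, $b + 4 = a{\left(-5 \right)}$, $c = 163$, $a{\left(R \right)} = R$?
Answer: $- \frac{345}{326} \approx -1.0583$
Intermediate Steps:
$b = -9$ ($b = -4 - 5 = -9$)
$t = 83$ ($t = 2 + \left(-9\right)^{2} = 2 + 81 = 83$)
$\frac{t + 262}{c - 489} = \frac{83 + 262}{163 - 489} = \frac{345}{-326} = 345 \left(- \frac{1}{326}\right) = - \frac{345}{326}$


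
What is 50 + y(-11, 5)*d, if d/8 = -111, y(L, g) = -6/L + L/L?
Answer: -14546/11 ≈ -1322.4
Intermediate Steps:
y(L, g) = 1 - 6/L (y(L, g) = -6/L + 1 = 1 - 6/L)
d = -888 (d = 8*(-111) = -888)
50 + y(-11, 5)*d = 50 + ((-6 - 11)/(-11))*(-888) = 50 - 1/11*(-17)*(-888) = 50 + (17/11)*(-888) = 50 - 15096/11 = -14546/11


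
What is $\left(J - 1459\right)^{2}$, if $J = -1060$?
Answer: $6345361$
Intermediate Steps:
$\left(J - 1459\right)^{2} = \left(-1060 - 1459\right)^{2} = \left(-2519\right)^{2} = 6345361$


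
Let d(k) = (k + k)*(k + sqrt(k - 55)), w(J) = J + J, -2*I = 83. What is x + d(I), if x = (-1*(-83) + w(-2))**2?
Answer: 19371/2 - 83*I*sqrt(386)/2 ≈ 9685.5 - 815.35*I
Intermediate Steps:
I = -83/2 (I = -1/2*83 = -83/2 ≈ -41.500)
w(J) = 2*J
d(k) = 2*k*(k + sqrt(-55 + k)) (d(k) = (2*k)*(k + sqrt(-55 + k)) = 2*k*(k + sqrt(-55 + k)))
x = 6241 (x = (-1*(-83) + 2*(-2))**2 = (83 - 4)**2 = 79**2 = 6241)
x + d(I) = 6241 + 2*(-83/2)*(-83/2 + sqrt(-55 - 83/2)) = 6241 + 2*(-83/2)*(-83/2 + sqrt(-193/2)) = 6241 + 2*(-83/2)*(-83/2 + I*sqrt(386)/2) = 6241 + (6889/2 - 83*I*sqrt(386)/2) = 19371/2 - 83*I*sqrt(386)/2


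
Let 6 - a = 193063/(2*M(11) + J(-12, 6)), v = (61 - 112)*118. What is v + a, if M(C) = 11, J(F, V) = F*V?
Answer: -107537/50 ≈ -2150.7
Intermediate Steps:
v = -6018 (v = -51*118 = -6018)
a = 193363/50 (a = 6 - 193063/(2*11 - 12*6) = 6 - 193063/(22 - 72) = 6 - 193063/(-50) = 6 - 193063*(-1)/50 = 6 - 1*(-193063/50) = 6 + 193063/50 = 193363/50 ≈ 3867.3)
v + a = -6018 + 193363/50 = -107537/50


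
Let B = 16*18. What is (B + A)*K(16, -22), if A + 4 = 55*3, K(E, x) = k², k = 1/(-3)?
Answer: 449/9 ≈ 49.889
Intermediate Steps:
k = -⅓ (k = 1*(-⅓) = -⅓ ≈ -0.33333)
K(E, x) = ⅑ (K(E, x) = (-⅓)² = ⅑)
A = 161 (A = -4 + 55*3 = -4 + 165 = 161)
B = 288
(B + A)*K(16, -22) = (288 + 161)*(⅑) = 449*(⅑) = 449/9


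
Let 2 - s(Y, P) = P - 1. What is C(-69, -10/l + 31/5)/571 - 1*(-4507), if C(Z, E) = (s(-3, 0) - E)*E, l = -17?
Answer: 18593330031/4125475 ≈ 4507.0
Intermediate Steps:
s(Y, P) = 3 - P (s(Y, P) = 2 - (P - 1) = 2 - (-1 + P) = 2 + (1 - P) = 3 - P)
C(Z, E) = E*(3 - E) (C(Z, E) = ((3 - 1*0) - E)*E = ((3 + 0) - E)*E = (3 - E)*E = E*(3 - E))
C(-69, -10/l + 31/5)/571 - 1*(-4507) = ((-10/(-17) + 31/5)*(3 - (-10/(-17) + 31/5)))/571 - 1*(-4507) = ((-10*(-1/17) + 31*(⅕))*(3 - (-10*(-1/17) + 31*(⅕))))*(1/571) + 4507 = ((10/17 + 31/5)*(3 - (10/17 + 31/5)))*(1/571) + 4507 = (577*(3 - 1*577/85)/85)*(1/571) + 4507 = (577*(3 - 577/85)/85)*(1/571) + 4507 = ((577/85)*(-322/85))*(1/571) + 4507 = -185794/7225*1/571 + 4507 = -185794/4125475 + 4507 = 18593330031/4125475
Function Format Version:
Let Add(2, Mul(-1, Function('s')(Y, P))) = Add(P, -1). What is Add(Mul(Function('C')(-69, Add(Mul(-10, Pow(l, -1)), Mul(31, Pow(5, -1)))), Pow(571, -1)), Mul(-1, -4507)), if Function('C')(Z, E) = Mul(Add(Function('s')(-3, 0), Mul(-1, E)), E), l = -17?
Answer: Rational(18593330031, 4125475) ≈ 4507.0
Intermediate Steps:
Function('s')(Y, P) = Add(3, Mul(-1, P)) (Function('s')(Y, P) = Add(2, Mul(-1, Add(P, -1))) = Add(2, Mul(-1, Add(-1, P))) = Add(2, Add(1, Mul(-1, P))) = Add(3, Mul(-1, P)))
Function('C')(Z, E) = Mul(E, Add(3, Mul(-1, E))) (Function('C')(Z, E) = Mul(Add(Add(3, Mul(-1, 0)), Mul(-1, E)), E) = Mul(Add(Add(3, 0), Mul(-1, E)), E) = Mul(Add(3, Mul(-1, E)), E) = Mul(E, Add(3, Mul(-1, E))))
Add(Mul(Function('C')(-69, Add(Mul(-10, Pow(l, -1)), Mul(31, Pow(5, -1)))), Pow(571, -1)), Mul(-1, -4507)) = Add(Mul(Mul(Add(Mul(-10, Pow(-17, -1)), Mul(31, Pow(5, -1))), Add(3, Mul(-1, Add(Mul(-10, Pow(-17, -1)), Mul(31, Pow(5, -1)))))), Pow(571, -1)), Mul(-1, -4507)) = Add(Mul(Mul(Add(Mul(-10, Rational(-1, 17)), Mul(31, Rational(1, 5))), Add(3, Mul(-1, Add(Mul(-10, Rational(-1, 17)), Mul(31, Rational(1, 5)))))), Rational(1, 571)), 4507) = Add(Mul(Mul(Add(Rational(10, 17), Rational(31, 5)), Add(3, Mul(-1, Add(Rational(10, 17), Rational(31, 5))))), Rational(1, 571)), 4507) = Add(Mul(Mul(Rational(577, 85), Add(3, Mul(-1, Rational(577, 85)))), Rational(1, 571)), 4507) = Add(Mul(Mul(Rational(577, 85), Add(3, Rational(-577, 85))), Rational(1, 571)), 4507) = Add(Mul(Mul(Rational(577, 85), Rational(-322, 85)), Rational(1, 571)), 4507) = Add(Mul(Rational(-185794, 7225), Rational(1, 571)), 4507) = Add(Rational(-185794, 4125475), 4507) = Rational(18593330031, 4125475)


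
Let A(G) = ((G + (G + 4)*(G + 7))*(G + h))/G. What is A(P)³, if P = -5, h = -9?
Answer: -941192/125 ≈ -7529.5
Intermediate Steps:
A(G) = (-9 + G)*(G + (4 + G)*(7 + G))/G (A(G) = ((G + (G + 4)*(G + 7))*(G - 9))/G = ((G + (4 + G)*(7 + G))*(-9 + G))/G = ((-9 + G)*(G + (4 + G)*(7 + G)))/G = (-9 + G)*(G + (4 + G)*(7 + G))/G)
A(P)³ = (-80 + (-5)² - 252/(-5) + 3*(-5))³ = (-80 + 25 - 252*(-⅕) - 15)³ = (-80 + 25 + 252/5 - 15)³ = (-98/5)³ = -941192/125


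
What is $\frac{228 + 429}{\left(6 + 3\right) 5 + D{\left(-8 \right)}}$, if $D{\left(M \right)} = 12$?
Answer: $\frac{219}{19} \approx 11.526$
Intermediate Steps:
$\frac{228 + 429}{\left(6 + 3\right) 5 + D{\left(-8 \right)}} = \frac{228 + 429}{\left(6 + 3\right) 5 + 12} = \frac{657}{9 \cdot 5 + 12} = \frac{657}{45 + 12} = \frac{657}{57} = 657 \cdot \frac{1}{57} = \frac{219}{19}$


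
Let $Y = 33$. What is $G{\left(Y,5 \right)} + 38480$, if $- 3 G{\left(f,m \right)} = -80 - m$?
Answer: $\frac{115525}{3} \approx 38508.0$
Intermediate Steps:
$G{\left(f,m \right)} = \frac{80}{3} + \frac{m}{3}$ ($G{\left(f,m \right)} = - \frac{-80 - m}{3} = \frac{80}{3} + \frac{m}{3}$)
$G{\left(Y,5 \right)} + 38480 = \left(\frac{80}{3} + \frac{1}{3} \cdot 5\right) + 38480 = \left(\frac{80}{3} + \frac{5}{3}\right) + 38480 = \frac{85}{3} + 38480 = \frac{115525}{3}$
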